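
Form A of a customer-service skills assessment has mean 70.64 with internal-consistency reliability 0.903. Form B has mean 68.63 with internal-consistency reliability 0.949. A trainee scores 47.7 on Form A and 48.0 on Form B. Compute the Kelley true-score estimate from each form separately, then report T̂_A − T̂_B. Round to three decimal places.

T̂_A = 0.903(47.7) + 0.097(70.64) = 49.92518
T̂_B = 0.949(48.0) + 0.051(68.63) = 49.05213
T̂_A − T̂_B = 0.87305

0.873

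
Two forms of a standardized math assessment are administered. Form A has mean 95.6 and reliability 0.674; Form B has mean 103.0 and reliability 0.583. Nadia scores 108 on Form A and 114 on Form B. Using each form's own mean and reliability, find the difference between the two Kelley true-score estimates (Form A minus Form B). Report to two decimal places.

T̂_A = 0.674(108) + 0.326(95.6) = 103.9576
T̂_B = 0.583(114) + 0.417(103.0) = 109.4130
T̂_A − T̂_B = -5.4554

-5.46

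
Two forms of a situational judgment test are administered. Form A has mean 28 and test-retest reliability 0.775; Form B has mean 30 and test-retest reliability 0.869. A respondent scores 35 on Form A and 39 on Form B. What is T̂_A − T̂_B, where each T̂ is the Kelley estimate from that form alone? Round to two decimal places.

T̂_A = 0.775(35) + 0.225(28) = 33.4250
T̂_B = 0.869(39) + 0.131(30) = 37.8210
T̂_A − T̂_B = -4.3960

-4.40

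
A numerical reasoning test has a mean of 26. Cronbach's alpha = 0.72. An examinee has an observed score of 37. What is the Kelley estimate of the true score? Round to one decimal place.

Kelley's formula gives T̂ = 0.72·37 + 0.28·26 = 26.64 + 7.28 = 33.92.

33.9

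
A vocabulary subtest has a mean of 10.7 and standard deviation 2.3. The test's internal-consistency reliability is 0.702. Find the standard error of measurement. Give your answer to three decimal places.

SEM = SD · √(1 − ρ) = 2.3 × √0.298 = 2.3 × 0.5459 = 1.2556

1.256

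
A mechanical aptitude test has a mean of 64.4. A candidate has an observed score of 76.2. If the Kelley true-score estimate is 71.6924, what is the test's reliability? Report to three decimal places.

T̂ = ρX + (1 − ρ)μ  ⇒  T̂ − μ = ρ(X − μ)
ρ = (T̂ − μ)/(X − μ) = (71.6924 − 64.4) / (76.2 − 64.4) = 7.2924 / 11.8 = 0.61800

0.618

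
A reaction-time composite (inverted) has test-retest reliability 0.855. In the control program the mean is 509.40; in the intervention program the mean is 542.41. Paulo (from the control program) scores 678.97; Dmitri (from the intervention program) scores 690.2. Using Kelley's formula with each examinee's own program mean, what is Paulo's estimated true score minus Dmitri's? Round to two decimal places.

-14.39

T̂_Paulo = 0.855(678.97) + 0.145(509.40) = 654.3824
T̂_Dmitri = 0.855(690.2) + 0.145(542.41) = 668.7704
Difference = 654.3824 − 668.7704 = -14.3881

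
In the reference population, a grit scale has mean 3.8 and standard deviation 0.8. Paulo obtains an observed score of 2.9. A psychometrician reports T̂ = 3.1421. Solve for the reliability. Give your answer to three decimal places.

0.731

T̂ = ρX + (1 − ρ)μ  ⇒  T̂ − μ = ρ(X − μ)
ρ = (T̂ − μ)/(X − μ) = (3.1421 − 3.8) / (2.9 − 3.8) = -0.6579 / -0.9 = 0.73100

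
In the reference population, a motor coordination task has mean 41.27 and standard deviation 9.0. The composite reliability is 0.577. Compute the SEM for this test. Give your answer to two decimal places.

5.85

SEM = SD · √(1 − ρ) = 9.0 × √0.423 = 9.0 × 0.6504 = 5.853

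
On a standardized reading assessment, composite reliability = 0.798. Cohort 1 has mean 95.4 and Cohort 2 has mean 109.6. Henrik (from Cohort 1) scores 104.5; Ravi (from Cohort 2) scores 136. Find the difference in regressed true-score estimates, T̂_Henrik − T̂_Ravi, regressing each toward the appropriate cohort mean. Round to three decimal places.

T̂_Henrik = 0.798(104.5) + 0.202(95.4) = 102.66180
T̂_Ravi = 0.798(136) + 0.202(109.6) = 130.66720
Difference = 102.66180 − 130.66720 = -28.00540

-28.005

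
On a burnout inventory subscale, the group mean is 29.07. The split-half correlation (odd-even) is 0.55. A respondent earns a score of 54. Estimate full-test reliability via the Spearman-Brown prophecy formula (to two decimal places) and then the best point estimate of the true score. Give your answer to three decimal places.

46.770

Spearman-Brown: ρ = 2r/(1 + r) = 2(0.55)/(1 + 0.55) = 1.100/1.55 = 0.7097 → 0.71
Weight the observed score by reliability and the mean by (1 − reliability): T̂ = 0.71·54 + 0.29·29.07 = 38.34 + 8.4303 = 46.7703.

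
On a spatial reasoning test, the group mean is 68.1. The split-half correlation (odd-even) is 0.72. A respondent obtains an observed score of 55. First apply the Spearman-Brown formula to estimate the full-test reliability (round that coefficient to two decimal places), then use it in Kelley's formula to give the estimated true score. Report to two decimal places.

Spearman-Brown: ρ = 2r/(1 + r) = 2(0.72)/(1 + 0.72) = 1.440/1.72 = 0.8372 → 0.84
Regress the observed score toward the mean by the unreliability: T̂ = 0.84·55 + 0.16·68.1 = 46.20 + 10.896 = 57.096.

57.10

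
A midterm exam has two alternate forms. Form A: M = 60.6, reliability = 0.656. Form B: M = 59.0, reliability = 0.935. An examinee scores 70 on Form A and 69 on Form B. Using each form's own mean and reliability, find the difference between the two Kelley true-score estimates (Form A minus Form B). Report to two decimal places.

T̂_A = 0.656(70) + 0.344(60.6) = 66.7664
T̂_B = 0.935(69) + 0.065(59.0) = 68.3500
T̂_A − T̂_B = -1.5836

-1.58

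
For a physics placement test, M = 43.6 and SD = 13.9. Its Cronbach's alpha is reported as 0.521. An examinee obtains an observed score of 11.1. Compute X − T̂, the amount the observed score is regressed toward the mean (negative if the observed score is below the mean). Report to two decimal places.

-15.57

T̂ = 0.521(11.1) + 0.479(43.6) = 5.7831 + 20.8844 = 26.6675 → 26.668
X − T̂ = 11.1 − 26.668 = -15.568 → -15.57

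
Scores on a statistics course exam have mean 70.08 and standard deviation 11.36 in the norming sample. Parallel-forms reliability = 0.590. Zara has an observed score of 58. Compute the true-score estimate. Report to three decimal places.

62.953

Weight the observed score by reliability and the mean by (1 − reliability): T̂ = 0.590·58 + 0.410·70.08 = 34.220 + 28.73280 = 62.9528.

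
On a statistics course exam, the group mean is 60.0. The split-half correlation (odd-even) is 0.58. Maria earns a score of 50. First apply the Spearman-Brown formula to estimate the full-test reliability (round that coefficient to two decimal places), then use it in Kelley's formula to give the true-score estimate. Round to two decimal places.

52.70

Spearman-Brown: ρ = 2r/(1 + r) = 2(0.58)/(1 + 0.58) = 1.160/1.58 = 0.7342 → 0.73
T̂ = 0.73(50) + 0.27(60.0) = 36.50 + 16.200 = 52.700 → 52.70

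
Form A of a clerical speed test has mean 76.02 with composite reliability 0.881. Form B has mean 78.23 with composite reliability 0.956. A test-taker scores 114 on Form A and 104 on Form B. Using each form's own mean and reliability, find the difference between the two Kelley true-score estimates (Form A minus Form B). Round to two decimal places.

6.61

T̂_A = 0.881(114) + 0.119(76.02) = 109.4804
T̂_B = 0.956(104) + 0.044(78.23) = 102.8661
T̂_A − T̂_B = 6.6143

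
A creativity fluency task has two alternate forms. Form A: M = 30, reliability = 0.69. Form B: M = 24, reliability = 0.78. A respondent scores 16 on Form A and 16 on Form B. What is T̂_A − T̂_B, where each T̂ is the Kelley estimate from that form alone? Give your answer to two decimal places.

2.58

T̂_A = 0.69(16) + 0.31(30) = 20.3400
T̂_B = 0.78(16) + 0.22(24) = 17.7600
T̂_A − T̂_B = 2.5800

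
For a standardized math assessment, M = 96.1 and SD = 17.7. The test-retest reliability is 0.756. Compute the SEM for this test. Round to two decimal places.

SEM = SD · √(1 − ρ) = 17.7 × √0.244 = 17.7 × 0.4940 = 8.743

8.74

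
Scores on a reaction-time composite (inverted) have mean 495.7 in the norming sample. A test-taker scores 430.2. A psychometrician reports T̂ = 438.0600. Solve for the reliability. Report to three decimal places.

T̂ = ρX + (1 − ρ)μ  ⇒  T̂ − μ = ρ(X − μ)
ρ = (T̂ − μ)/(X − μ) = (438.0600 − 495.7) / (430.2 − 495.7) = -57.6400 / -65.5 = 0.88000

0.880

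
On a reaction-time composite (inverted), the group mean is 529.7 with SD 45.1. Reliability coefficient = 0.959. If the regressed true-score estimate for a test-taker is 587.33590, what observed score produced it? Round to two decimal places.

589.80

T̂ = ρX + (1 − ρ)μ  ⇒  X = (T̂ − (1 − ρ)μ) / ρ
X = (587.33590 − 0.041 × 529.7) / 0.959 = (587.33590 − 21.7177) / 0.959 = 565.61820 / 0.959 = 589.8000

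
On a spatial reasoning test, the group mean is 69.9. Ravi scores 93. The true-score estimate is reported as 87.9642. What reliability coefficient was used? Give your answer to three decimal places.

T̂ = ρX + (1 − ρ)μ  ⇒  T̂ − μ = ρ(X − μ)
ρ = (T̂ − μ)/(X − μ) = (87.9642 − 69.9) / (93 − 69.9) = 18.0642 / 23.1 = 0.78200

0.782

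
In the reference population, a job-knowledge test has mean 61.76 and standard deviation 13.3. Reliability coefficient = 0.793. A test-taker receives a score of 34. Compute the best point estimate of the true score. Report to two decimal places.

Kelley's formula gives T̂ = 0.793·34 + 0.207·61.76 = 26.962 + 12.78432 = 39.746.

39.75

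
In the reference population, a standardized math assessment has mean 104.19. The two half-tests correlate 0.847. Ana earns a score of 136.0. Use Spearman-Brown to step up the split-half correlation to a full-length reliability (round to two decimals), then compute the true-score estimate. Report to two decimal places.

133.46

Spearman-Brown: ρ = 2r/(1 + r) = 2(0.847)/(1 + 0.847) = 1.6940/1.847 = 0.9172 → 0.92
Regress the observed score toward the mean by the unreliability: T̂ = 0.92·136.0 + 0.08·104.19 = 125.120 + 8.3352 = 133.455.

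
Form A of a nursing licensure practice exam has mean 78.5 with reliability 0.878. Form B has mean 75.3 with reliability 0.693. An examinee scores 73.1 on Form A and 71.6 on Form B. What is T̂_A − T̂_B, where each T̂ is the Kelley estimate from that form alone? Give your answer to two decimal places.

T̂_A = 0.878(73.1) + 0.122(78.5) = 73.7588
T̂_B = 0.693(71.6) + 0.307(75.3) = 72.7359
T̂_A − T̂_B = 1.0229

1.02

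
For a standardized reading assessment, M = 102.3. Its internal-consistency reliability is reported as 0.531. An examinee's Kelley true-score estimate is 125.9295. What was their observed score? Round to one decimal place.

146.8

T̂ = ρX + (1 − ρ)μ  ⇒  X = (T̂ − (1 − ρ)μ) / ρ
X = (125.9295 − 0.469 × 102.3) / 0.531 = (125.9295 − 47.9787) / 0.531 = 77.9508 / 0.531 = 146.800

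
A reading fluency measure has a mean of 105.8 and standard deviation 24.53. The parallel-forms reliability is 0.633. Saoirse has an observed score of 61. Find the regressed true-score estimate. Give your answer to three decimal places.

T̂ = 0.633(61) + 0.367(105.8) = 38.613 + 38.8286 = 77.4416 → 77.442

77.442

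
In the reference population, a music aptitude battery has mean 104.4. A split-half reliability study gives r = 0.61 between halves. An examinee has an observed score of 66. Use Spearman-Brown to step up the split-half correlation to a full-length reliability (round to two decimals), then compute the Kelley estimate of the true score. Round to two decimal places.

75.22

Spearman-Brown: ρ = 2r/(1 + r) = 2(0.61)/(1 + 0.61) = 1.220/1.61 = 0.7578 → 0.76
T̂ = ρX + (1 − ρ)μ
  = 0.76 × 66 + 0.24 × 104.4
  = 50.16 + 25.056
  = 75.216
  ≈ 75.22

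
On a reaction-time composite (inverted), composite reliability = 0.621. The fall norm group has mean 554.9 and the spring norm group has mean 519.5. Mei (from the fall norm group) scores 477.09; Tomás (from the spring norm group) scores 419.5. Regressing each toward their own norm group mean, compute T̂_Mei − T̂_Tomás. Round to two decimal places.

49.18

T̂_Mei = 0.621(477.09) + 0.379(554.9) = 506.5800
T̂_Tomás = 0.621(419.5) + 0.379(519.5) = 457.4000
Difference = 506.5800 − 457.4000 = 49.1800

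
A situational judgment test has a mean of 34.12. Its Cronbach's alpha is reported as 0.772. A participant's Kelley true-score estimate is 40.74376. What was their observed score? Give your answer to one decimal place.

T̂ = ρX + (1 − ρ)μ  ⇒  X = (T̂ − (1 − ρ)μ) / ρ
X = (40.74376 − 0.228 × 34.12) / 0.772 = (40.74376 − 7.77936) / 0.772 = 32.96440 / 0.772 = 42.700

42.7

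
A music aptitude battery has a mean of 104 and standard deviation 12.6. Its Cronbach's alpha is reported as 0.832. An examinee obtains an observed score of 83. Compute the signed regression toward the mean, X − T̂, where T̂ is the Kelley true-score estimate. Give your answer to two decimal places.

T̂ = 0.832(83) + 0.168(104) = 69.056 + 17.472 = 86.5280 → 86.528
X − T̂ = 83 − 86.528 = -3.528 → -3.53

-3.53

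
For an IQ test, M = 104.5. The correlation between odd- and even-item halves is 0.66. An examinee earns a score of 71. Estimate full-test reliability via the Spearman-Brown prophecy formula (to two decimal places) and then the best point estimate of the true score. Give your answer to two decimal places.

77.70

Spearman-Brown: ρ = 2r/(1 + r) = 2(0.66)/(1 + 0.66) = 1.320/1.66 = 0.7952 → 0.80
T̂ = ρX + (1 − ρ)μ
  = 0.80 × 71 + 0.20 × 104.5
  = 56.80 + 20.900
  = 77.700
  ≈ 77.70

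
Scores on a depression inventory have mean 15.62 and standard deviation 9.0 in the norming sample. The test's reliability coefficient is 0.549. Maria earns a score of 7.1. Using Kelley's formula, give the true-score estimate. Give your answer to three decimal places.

T̂ = ρX + (1 − ρ)μ
  = 0.549 × 7.1 + 0.451 × 15.62
  = 3.8979 + 7.04462
  = 10.9425
  ≈ 10.943

10.943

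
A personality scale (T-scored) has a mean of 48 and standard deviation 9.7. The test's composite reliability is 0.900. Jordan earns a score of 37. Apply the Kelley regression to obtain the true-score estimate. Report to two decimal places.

T̂ = ρX + (1 − ρ)μ
  = 0.900 × 37 + 0.100 × 48
  = 33.300 + 4.800
  = 38.100
  ≈ 38.10

38.10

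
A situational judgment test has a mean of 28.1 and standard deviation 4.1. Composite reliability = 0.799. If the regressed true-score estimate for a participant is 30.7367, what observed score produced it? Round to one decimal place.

T̂ = ρX + (1 − ρ)μ  ⇒  X = (T̂ − (1 − ρ)μ) / ρ
X = (30.7367 − 0.201 × 28.1) / 0.799 = (30.7367 − 5.6481) / 0.799 = 25.0886 / 0.799 = 31.400

31.4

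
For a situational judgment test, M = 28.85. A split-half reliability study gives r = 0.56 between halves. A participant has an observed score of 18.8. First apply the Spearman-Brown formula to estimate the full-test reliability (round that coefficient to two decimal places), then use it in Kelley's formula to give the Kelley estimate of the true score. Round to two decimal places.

Spearman-Brown: ρ = 2r/(1 + r) = 2(0.56)/(1 + 0.56) = 1.120/1.56 = 0.7179 → 0.72
T̂ = 0.72(18.8) + 0.28(28.85) = 13.536 + 8.0780 = 21.614 → 21.61

21.61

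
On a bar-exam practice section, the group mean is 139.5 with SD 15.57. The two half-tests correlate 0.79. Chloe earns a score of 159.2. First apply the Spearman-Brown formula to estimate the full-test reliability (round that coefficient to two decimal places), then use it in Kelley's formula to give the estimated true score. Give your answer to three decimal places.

Spearman-Brown: ρ = 2r/(1 + r) = 2(0.79)/(1 + 0.79) = 1.580/1.79 = 0.8827 → 0.88
T̂ = ρX + (1 − ρ)μ
  = 0.88 × 159.2 + 0.12 × 139.5
  = 140.096 + 16.740
  = 156.8360
  ≈ 156.836

156.836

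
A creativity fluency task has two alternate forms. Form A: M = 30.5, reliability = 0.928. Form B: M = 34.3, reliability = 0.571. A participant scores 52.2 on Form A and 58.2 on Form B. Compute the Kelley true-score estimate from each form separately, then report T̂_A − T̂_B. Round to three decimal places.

2.691

T̂_A = 0.928(52.2) + 0.072(30.5) = 50.63760
T̂_B = 0.571(58.2) + 0.429(34.3) = 47.94690
T̂_A − T̂_B = 2.69070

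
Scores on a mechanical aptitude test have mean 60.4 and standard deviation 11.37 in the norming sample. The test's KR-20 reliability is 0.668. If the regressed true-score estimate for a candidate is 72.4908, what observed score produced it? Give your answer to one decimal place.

78.5

T̂ = ρX + (1 − ρ)μ  ⇒  X = (T̂ − (1 − ρ)μ) / ρ
X = (72.4908 − 0.332 × 60.4) / 0.668 = (72.4908 − 20.0528) / 0.668 = 52.4380 / 0.668 = 78.500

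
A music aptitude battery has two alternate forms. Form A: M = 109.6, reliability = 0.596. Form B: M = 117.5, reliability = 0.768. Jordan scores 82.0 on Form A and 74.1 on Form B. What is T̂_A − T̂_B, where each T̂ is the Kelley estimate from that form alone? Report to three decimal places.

T̂_A = 0.596(82.0) + 0.404(109.6) = 93.15040
T̂_B = 0.768(74.1) + 0.232(117.5) = 84.16880
T̂_A − T̂_B = 8.98160

8.982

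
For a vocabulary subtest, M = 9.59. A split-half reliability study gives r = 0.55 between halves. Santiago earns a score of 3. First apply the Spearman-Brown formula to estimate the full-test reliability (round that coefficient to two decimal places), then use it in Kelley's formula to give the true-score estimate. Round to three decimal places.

Spearman-Brown: ρ = 2r/(1 + r) = 2(0.55)/(1 + 0.55) = 1.100/1.55 = 0.7097 → 0.71
Kelley's formula gives T̂ = 0.71·3 + 0.29·9.59 = 2.13 + 2.7811 = 4.9111.

4.911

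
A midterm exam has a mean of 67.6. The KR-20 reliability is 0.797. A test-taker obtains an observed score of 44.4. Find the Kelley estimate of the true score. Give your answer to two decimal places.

Kelley's formula gives T̂ = 0.797·44.4 + 0.203·67.6 = 35.3868 + 13.7228 = 49.110.

49.11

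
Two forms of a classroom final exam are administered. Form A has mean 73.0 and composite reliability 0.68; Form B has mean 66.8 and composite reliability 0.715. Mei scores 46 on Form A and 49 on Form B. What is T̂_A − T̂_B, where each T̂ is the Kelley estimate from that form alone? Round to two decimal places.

T̂_A = 0.68(46) + 0.32(73.0) = 54.6400
T̂_B = 0.715(49) + 0.285(66.8) = 54.0730
T̂_A − T̂_B = 0.5670

0.57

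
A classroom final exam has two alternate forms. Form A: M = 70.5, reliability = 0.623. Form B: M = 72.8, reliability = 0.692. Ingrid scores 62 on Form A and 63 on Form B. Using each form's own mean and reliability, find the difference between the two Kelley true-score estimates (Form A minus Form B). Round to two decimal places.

-0.81

T̂_A = 0.623(62) + 0.377(70.5) = 65.2045
T̂_B = 0.692(63) + 0.308(72.8) = 66.0184
T̂_A − T̂_B = -0.8139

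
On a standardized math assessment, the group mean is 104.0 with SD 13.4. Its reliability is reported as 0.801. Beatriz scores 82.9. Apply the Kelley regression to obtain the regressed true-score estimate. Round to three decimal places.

Kelley's formula gives T̂ = 0.801·82.9 + 0.199·104.0 = 66.4029 + 20.6960 = 87.0989.

87.099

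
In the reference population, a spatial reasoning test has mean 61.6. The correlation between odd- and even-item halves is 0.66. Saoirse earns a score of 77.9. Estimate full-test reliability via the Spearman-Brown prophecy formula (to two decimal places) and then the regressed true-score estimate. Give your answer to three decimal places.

Spearman-Brown: ρ = 2r/(1 + r) = 2(0.66)/(1 + 0.66) = 1.320/1.66 = 0.7952 → 0.80
Weight the observed score by reliability and the mean by (1 − reliability): T̂ = 0.80·77.9 + 0.20·61.6 = 62.320 + 12.320 = 74.6400.

74.640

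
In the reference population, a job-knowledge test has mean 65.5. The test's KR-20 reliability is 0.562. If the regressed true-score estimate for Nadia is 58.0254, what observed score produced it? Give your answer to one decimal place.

T̂ = ρX + (1 − ρ)μ  ⇒  X = (T̂ − (1 − ρ)μ) / ρ
X = (58.0254 − 0.438 × 65.5) / 0.562 = (58.0254 − 28.6890) / 0.562 = 29.3364 / 0.562 = 52.200

52.2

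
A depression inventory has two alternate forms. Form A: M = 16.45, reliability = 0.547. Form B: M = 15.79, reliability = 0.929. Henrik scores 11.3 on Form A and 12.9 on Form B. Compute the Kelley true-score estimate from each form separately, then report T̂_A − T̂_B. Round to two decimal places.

0.53

T̂_A = 0.547(11.3) + 0.453(16.45) = 13.6330
T̂_B = 0.929(12.9) + 0.071(15.79) = 13.1052
T̂_A − T̂_B = 0.5278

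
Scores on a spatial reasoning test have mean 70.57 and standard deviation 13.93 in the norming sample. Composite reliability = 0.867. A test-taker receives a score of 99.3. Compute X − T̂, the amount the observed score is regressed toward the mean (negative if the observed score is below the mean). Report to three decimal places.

T̂ = ρX + (1 − ρ)μ
  = 0.867 × 99.3 + 0.133 × 70.57
  = 86.0931 + 9.38581
  = 95.47891
  ≈ 95.4789
X − T̂ = 99.3 − 95.4789 = 3.8211 → 3.821

3.821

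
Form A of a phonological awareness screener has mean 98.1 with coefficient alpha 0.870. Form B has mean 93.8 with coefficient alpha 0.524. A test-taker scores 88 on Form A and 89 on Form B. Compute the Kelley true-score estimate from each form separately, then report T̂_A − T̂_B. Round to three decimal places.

T̂_A = 0.870(88) + 0.130(98.1) = 89.31300
T̂_B = 0.524(89) + 0.476(93.8) = 91.28480
T̂_A − T̂_B = -1.97180

-1.972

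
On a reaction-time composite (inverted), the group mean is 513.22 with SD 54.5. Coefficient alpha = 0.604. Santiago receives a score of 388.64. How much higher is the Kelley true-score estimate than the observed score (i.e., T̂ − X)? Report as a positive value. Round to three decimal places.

49.334

Weight the observed score by reliability and the mean by (1 − reliability): T̂ = 0.604·388.64 + 0.396·513.22 = 234.73856 + 203.23512 = 437.97368.
T̂ − X = 437.9737 − 388.64 = 49.3337 → 49.334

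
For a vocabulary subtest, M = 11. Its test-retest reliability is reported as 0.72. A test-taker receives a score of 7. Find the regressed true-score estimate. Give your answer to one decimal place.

Regress the observed score toward the mean by the unreliability: T̂ = 0.72·7 + 0.28·11 = 5.04 + 3.08 = 8.12.

8.1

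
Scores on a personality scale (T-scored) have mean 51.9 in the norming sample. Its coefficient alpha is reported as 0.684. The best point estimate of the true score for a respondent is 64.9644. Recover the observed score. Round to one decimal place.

T̂ = ρX + (1 − ρ)μ  ⇒  X = (T̂ − (1 − ρ)μ) / ρ
X = (64.9644 − 0.316 × 51.9) / 0.684 = (64.9644 − 16.4004) / 0.684 = 48.5640 / 0.684 = 71.000

71.0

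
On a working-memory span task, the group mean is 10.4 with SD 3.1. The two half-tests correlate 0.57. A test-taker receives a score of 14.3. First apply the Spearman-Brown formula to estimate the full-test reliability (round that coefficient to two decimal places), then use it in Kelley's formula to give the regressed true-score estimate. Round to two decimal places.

Spearman-Brown: ρ = 2r/(1 + r) = 2(0.57)/(1 + 0.57) = 1.140/1.57 = 0.7261 → 0.73
T̂ = ρX + (1 − ρ)μ
  = 0.73 × 14.3 + 0.27 × 10.4
  = 10.439 + 2.808
  = 13.247
  ≈ 13.25

13.25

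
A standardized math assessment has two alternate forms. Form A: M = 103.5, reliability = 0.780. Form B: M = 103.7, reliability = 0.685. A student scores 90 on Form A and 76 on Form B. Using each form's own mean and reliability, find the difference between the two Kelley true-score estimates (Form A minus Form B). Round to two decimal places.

T̂_A = 0.780(90) + 0.220(103.5) = 92.9700
T̂_B = 0.685(76) + 0.315(103.7) = 84.7255
T̂_A − T̂_B = 8.2445

8.24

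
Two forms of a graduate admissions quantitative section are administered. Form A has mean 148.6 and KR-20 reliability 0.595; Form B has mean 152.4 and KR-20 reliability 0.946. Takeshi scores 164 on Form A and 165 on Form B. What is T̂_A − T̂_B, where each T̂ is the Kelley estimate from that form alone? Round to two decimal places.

-6.56

T̂_A = 0.595(164) + 0.405(148.6) = 157.7630
T̂_B = 0.946(165) + 0.054(152.4) = 164.3196
T̂_A − T̂_B = -6.5566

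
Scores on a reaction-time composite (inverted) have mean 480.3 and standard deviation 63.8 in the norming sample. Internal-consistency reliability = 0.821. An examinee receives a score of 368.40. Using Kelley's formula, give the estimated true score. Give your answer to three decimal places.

388.430

T̂ = ρX + (1 − ρ)μ
  = 0.821 × 368.40 + 0.179 × 480.3
  = 302.45640 + 85.9737
  = 388.4301
  ≈ 388.430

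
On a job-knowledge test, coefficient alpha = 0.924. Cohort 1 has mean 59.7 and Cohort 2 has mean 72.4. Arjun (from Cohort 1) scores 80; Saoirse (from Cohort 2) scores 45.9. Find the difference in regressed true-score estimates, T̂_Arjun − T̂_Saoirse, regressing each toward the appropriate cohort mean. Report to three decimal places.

30.543

T̂_Arjun = 0.924(80) + 0.076(59.7) = 78.45720
T̂_Saoirse = 0.924(45.9) + 0.076(72.4) = 47.91400
Difference = 78.45720 − 47.91400 = 30.54320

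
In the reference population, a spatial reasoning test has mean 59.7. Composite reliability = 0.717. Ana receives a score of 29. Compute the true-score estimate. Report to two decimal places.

T̂ = ρX + (1 − ρ)μ
  = 0.717 × 29 + 0.283 × 59.7
  = 20.793 + 16.8951
  = 37.688
  ≈ 37.69

37.69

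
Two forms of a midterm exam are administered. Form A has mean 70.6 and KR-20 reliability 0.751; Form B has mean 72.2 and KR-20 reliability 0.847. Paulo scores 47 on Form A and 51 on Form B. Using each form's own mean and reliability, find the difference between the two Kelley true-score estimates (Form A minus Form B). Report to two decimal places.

-1.37

T̂_A = 0.751(47) + 0.249(70.6) = 52.8764
T̂_B = 0.847(51) + 0.153(72.2) = 54.2436
T̂_A − T̂_B = -1.3672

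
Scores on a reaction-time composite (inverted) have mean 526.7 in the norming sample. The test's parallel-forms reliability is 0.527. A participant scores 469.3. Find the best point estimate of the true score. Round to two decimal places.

T̂ = 0.527(469.3) + 0.473(526.7) = 247.3211 + 249.1291 = 496.450 → 496.45

496.45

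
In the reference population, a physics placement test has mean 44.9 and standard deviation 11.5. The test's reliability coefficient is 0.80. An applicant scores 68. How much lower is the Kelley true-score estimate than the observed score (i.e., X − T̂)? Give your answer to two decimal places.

T̂ = ρX + (1 − ρ)μ
  = 0.80 × 68 + 0.20 × 44.9
  = 54.40 + 8.980
  = 63.3800
  ≈ 63.380
X − T̂ = 68 − 63.380 = 4.620 → 4.62

4.62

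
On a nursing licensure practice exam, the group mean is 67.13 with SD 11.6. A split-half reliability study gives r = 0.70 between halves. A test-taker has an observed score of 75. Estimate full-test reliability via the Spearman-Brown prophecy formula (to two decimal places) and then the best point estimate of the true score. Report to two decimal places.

Spearman-Brown: ρ = 2r/(1 + r) = 2(0.70)/(1 + 0.70) = 1.400/1.70 = 0.8235 → 0.82
Regress the observed score toward the mean by the unreliability: T̂ = 0.82·75 + 0.18·67.13 = 61.50 + 12.0834 = 73.583.

73.58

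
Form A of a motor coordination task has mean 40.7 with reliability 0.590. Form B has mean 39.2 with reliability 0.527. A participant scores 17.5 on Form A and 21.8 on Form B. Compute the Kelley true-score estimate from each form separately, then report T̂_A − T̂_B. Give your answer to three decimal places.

-3.018

T̂_A = 0.590(17.5) + 0.410(40.7) = 27.01200
T̂_B = 0.527(21.8) + 0.473(39.2) = 30.03020
T̂_A − T̂_B = -3.01820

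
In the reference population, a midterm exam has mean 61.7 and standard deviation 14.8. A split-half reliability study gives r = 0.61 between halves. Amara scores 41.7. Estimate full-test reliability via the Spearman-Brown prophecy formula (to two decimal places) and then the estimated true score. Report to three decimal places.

Spearman-Brown: ρ = 2r/(1 + r) = 2(0.61)/(1 + 0.61) = 1.220/1.61 = 0.7578 → 0.76
T̂ = 0.76(41.7) + 0.24(61.7) = 31.692 + 14.808 = 46.5000 → 46.500

46.500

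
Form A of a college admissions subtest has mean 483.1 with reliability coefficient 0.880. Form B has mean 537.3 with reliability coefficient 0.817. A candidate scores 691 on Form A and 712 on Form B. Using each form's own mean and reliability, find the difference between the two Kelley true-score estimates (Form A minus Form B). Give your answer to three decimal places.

T̂_A = 0.880(691) + 0.120(483.1) = 666.05200
T̂_B = 0.817(712) + 0.183(537.3) = 680.02990
T̂_A − T̂_B = -13.97790

-13.978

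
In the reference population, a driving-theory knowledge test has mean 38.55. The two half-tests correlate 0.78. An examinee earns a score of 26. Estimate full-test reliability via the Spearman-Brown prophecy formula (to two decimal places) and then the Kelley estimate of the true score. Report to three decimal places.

27.506

Spearman-Brown: ρ = 2r/(1 + r) = 2(0.78)/(1 + 0.78) = 1.560/1.78 = 0.8764 → 0.88
T̂ = ρX + (1 − ρ)μ
  = 0.88 × 26 + 0.12 × 38.55
  = 22.88 + 4.6260
  = 27.5060
  ≈ 27.506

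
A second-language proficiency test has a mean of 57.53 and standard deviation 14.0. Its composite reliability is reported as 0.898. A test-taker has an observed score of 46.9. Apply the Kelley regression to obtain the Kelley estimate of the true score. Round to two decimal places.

Weight the observed score by reliability and the mean by (1 − reliability): T̂ = 0.898·46.9 + 0.102·57.53 = 42.1162 + 5.86806 = 47.984.

47.98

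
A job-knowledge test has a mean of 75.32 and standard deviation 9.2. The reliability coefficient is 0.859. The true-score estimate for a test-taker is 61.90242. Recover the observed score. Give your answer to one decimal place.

59.7

T̂ = ρX + (1 − ρ)μ  ⇒  X = (T̂ − (1 − ρ)μ) / ρ
X = (61.90242 − 0.141 × 75.32) / 0.859 = (61.90242 − 10.62012) / 0.859 = 51.28230 / 0.859 = 59.700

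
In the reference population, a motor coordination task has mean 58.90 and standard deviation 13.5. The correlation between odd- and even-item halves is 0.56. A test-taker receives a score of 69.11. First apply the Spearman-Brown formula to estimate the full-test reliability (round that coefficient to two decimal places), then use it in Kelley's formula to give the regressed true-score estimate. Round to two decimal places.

66.25

Spearman-Brown: ρ = 2r/(1 + r) = 2(0.56)/(1 + 0.56) = 1.120/1.56 = 0.7179 → 0.72
T̂ = 0.72(69.11) + 0.28(58.90) = 49.7592 + 16.4920 = 66.251 → 66.25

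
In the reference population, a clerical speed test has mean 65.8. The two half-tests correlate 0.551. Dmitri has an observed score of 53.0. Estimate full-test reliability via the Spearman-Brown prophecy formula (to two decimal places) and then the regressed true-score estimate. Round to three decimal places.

Spearman-Brown: ρ = 2r/(1 + r) = 2(0.551)/(1 + 0.551) = 1.1020/1.551 = 0.7105 → 0.71
T̂ = 0.71(53.0) + 0.29(65.8) = 37.630 + 19.082 = 56.7120 → 56.712

56.712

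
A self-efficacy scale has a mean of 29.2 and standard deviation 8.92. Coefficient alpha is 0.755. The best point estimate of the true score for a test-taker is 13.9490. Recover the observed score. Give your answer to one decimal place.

9.0

T̂ = ρX + (1 − ρ)μ  ⇒  X = (T̂ − (1 − ρ)μ) / ρ
X = (13.9490 − 0.245 × 29.2) / 0.755 = (13.9490 − 7.1540) / 0.755 = 6.7950 / 0.755 = 9.000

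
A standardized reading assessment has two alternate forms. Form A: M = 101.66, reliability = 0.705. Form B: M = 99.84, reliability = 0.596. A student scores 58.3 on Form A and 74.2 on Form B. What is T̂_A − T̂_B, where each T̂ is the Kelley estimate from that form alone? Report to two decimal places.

T̂_A = 0.705(58.3) + 0.295(101.66) = 71.0912
T̂_B = 0.596(74.2) + 0.404(99.84) = 84.5586
T̂_A − T̂_B = -13.4674

-13.47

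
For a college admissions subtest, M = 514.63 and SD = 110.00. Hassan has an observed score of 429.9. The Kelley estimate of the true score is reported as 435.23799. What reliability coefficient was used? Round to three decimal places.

T̂ = ρX + (1 − ρ)μ  ⇒  T̂ − μ = ρ(X − μ)
ρ = (T̂ − μ)/(X − μ) = (435.23799 − 514.63) / (429.9 − 514.63) = -79.39201 / -84.73 = 0.93700

0.937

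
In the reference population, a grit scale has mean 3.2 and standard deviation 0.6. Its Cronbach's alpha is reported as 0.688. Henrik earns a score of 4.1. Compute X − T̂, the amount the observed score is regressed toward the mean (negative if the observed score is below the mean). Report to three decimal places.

0.281

T̂ = ρX + (1 − ρ)μ
  = 0.688 × 4.1 + 0.312 × 3.2
  = 2.8208 + 0.9984
  = 3.81920
  ≈ 3.8192
X − T̂ = 4.1 − 3.8192 = 0.2808 → 0.281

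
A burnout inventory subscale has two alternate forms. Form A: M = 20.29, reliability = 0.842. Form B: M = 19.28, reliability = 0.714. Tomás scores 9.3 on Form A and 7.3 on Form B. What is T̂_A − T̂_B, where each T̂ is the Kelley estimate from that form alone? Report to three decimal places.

0.310

T̂_A = 0.842(9.3) + 0.158(20.29) = 11.03642
T̂_B = 0.714(7.3) + 0.286(19.28) = 10.72628
T̂_A − T̂_B = 0.31014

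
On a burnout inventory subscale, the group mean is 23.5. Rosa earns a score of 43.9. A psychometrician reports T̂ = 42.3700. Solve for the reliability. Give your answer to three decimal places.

T̂ = ρX + (1 − ρ)μ  ⇒  T̂ − μ = ρ(X − μ)
ρ = (T̂ − μ)/(X − μ) = (42.3700 − 23.5) / (43.9 − 23.5) = 18.8700 / 20.4 = 0.92500

0.925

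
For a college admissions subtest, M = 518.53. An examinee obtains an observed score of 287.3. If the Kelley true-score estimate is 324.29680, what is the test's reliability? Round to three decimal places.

0.840

T̂ = ρX + (1 − ρ)μ  ⇒  T̂ − μ = ρ(X − μ)
ρ = (T̂ − μ)/(X − μ) = (324.29680 − 518.53) / (287.3 − 518.53) = -194.23320 / -231.23 = 0.84000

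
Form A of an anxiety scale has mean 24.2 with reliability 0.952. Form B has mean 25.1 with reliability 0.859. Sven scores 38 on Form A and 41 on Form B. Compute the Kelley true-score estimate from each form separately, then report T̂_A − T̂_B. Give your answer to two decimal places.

-1.42

T̂_A = 0.952(38) + 0.048(24.2) = 37.3376
T̂_B = 0.859(41) + 0.141(25.1) = 38.7581
T̂_A − T̂_B = -1.4205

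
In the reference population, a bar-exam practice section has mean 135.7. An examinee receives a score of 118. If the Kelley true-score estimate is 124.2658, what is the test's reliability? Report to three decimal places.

T̂ = ρX + (1 − ρ)μ  ⇒  T̂ − μ = ρ(X − μ)
ρ = (T̂ − μ)/(X − μ) = (124.2658 − 135.7) / (118 − 135.7) = -11.4342 / -17.7 = 0.64600

0.646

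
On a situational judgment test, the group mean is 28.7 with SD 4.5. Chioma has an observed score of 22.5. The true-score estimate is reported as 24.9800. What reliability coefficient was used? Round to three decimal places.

0.600

T̂ = ρX + (1 − ρ)μ  ⇒  T̂ − μ = ρ(X − μ)
ρ = (T̂ − μ)/(X − μ) = (24.9800 − 28.7) / (22.5 − 28.7) = -3.7200 / -6.2 = 0.60000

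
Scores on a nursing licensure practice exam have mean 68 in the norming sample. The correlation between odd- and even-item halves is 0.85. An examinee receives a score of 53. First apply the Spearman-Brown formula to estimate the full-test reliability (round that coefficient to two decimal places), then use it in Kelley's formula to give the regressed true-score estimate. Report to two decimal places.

54.20

Spearman-Brown: ρ = 2r/(1 + r) = 2(0.85)/(1 + 0.85) = 1.700/1.85 = 0.9189 → 0.92
Regress the observed score toward the mean by the unreliability: T̂ = 0.92·53 + 0.08·68 = 48.76 + 5.44 = 54.200.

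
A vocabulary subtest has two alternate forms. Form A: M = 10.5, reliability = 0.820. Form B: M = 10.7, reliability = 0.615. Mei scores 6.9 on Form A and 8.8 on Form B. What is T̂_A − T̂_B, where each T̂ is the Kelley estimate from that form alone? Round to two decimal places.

T̂_A = 0.820(6.9) + 0.180(10.5) = 7.5480
T̂_B = 0.615(8.8) + 0.385(10.7) = 9.5315
T̂_A − T̂_B = -1.9835

-1.98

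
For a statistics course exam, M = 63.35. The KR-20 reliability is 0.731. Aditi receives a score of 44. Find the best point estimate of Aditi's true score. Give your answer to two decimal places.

49.21

T̂ = ρX + (1 − ρ)μ
  = 0.731 × 44 + 0.269 × 63.35
  = 32.164 + 17.04115
  = 49.205
  ≈ 49.21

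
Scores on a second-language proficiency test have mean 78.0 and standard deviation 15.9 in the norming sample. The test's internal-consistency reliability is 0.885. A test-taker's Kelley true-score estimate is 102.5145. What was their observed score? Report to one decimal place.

105.7

T̂ = ρX + (1 − ρ)μ  ⇒  X = (T̂ − (1 − ρ)μ) / ρ
X = (102.5145 − 0.115 × 78.0) / 0.885 = (102.5145 − 8.9700) / 0.885 = 93.5445 / 0.885 = 105.700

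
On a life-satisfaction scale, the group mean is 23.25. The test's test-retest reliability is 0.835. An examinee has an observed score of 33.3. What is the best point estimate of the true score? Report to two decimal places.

31.64

T̂ = ρX + (1 − ρ)μ
  = 0.835 × 33.3 + 0.165 × 23.25
  = 27.8055 + 3.83625
  = 31.642
  ≈ 31.64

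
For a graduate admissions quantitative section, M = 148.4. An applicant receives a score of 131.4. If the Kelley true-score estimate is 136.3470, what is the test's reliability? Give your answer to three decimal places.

0.709

T̂ = ρX + (1 − ρ)μ  ⇒  T̂ − μ = ρ(X − μ)
ρ = (T̂ − μ)/(X − μ) = (136.3470 − 148.4) / (131.4 − 148.4) = -12.0530 / -17.0 = 0.70900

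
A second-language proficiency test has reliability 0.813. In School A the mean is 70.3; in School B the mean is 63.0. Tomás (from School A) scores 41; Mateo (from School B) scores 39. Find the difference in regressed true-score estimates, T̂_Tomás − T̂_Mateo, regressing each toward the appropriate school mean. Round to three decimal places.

2.991

T̂_Tomás = 0.813(41) + 0.187(70.3) = 46.47910
T̂_Mateo = 0.813(39) + 0.187(63.0) = 43.48800
Difference = 46.47910 − 43.48800 = 2.99110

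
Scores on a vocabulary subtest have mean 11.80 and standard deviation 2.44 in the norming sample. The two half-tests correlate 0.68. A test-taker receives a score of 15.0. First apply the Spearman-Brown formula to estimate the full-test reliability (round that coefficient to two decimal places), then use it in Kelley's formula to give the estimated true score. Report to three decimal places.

Spearman-Brown: ρ = 2r/(1 + r) = 2(0.68)/(1 + 0.68) = 1.360/1.68 = 0.8095 → 0.81
T̂ = ρX + (1 − ρ)μ
  = 0.81 × 15.0 + 0.19 × 11.80
  = 12.150 + 2.2420
  = 14.3920
  ≈ 14.392

14.392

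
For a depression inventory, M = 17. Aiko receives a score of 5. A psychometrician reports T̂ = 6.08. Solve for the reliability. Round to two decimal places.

T̂ = ρX + (1 − ρ)μ  ⇒  T̂ − μ = ρ(X − μ)
ρ = (T̂ − μ)/(X − μ) = (6.08 − 17) / (5 − 17) = -10.92 / -12.0 = 0.9100

0.91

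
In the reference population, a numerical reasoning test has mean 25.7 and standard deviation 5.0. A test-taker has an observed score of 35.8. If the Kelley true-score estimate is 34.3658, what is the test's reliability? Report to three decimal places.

T̂ = ρX + (1 − ρ)μ  ⇒  T̂ − μ = ρ(X − μ)
ρ = (T̂ − μ)/(X − μ) = (34.3658 − 25.7) / (35.8 − 25.7) = 8.6658 / 10.1 = 0.85800

0.858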